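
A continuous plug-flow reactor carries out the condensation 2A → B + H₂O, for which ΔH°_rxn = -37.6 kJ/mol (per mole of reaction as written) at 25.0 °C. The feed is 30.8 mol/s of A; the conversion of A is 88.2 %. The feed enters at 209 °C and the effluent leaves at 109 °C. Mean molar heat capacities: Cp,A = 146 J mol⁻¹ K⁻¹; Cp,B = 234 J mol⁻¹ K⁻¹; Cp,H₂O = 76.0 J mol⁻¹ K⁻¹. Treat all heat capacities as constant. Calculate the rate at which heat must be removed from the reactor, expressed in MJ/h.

Q_out = 3380 MJ/h

Extent of reaction ξ = 0.882 × 30.8 / 2 = 13.583 mol/s
Reaction term: ξ·ΔH°_rxn = 13.583 × -37.6 = -510.71 kJ/s
Sensible, feed 209→25 °C: -827.41 kJ/s
Outlet flows (mol/s): A 3.6344, B 13.583, H₂O 13.583
Sensible, products 25→109 °C: 398.27 kJ/s
Q = ΔH = -939.86 kJ/s = -939.86 kW
Heat removed = 3383.5 MJ/h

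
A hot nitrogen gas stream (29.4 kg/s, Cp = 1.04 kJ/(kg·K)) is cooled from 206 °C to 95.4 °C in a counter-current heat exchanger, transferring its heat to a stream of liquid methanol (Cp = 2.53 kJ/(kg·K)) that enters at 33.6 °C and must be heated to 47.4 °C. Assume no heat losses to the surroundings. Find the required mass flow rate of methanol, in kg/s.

ṁ_c = 96.9 kg/s

Heat released by hot stream: Q = 29.4 × 1.04 × (206 − 95.4) = 3381.7 kJ/s
Energy balance on cold side (adiabatic exchanger): Q = ṁ_c·Cp_c·(T_c,out − T_c,in)
ṁ_c = 3381.7 / [2.53 × (47.4 − 33.6)] = 96.858 kg/s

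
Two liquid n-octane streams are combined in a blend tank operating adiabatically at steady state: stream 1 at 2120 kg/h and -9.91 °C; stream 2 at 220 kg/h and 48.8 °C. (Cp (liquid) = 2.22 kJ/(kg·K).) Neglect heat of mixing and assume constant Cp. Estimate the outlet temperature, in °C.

T_out = -4.39 °C

No heat crosses the boundary, so H_out = H_in.
T_out = Σ ṁᵢCp,ᵢTᵢ / Σ ṁᵢCp,ᵢ
      = -22807 / 5194.8 = -4.3903 °C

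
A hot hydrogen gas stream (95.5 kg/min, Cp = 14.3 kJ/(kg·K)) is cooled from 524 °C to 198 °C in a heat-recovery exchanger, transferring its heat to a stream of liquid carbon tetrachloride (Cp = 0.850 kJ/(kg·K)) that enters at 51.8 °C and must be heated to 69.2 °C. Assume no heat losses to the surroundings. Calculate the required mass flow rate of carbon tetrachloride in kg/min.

ṁ_c = 30100 kg/min

Heat released by hot stream: Q = 95.5 × 14.3 × (524 − 198) = 445200 kJ/min
Energy balance on cold side (adiabatic exchanger): Q = ṁ_c·Cp_c·(T_c,out − T_c,in)
ṁ_c = 445200 / [0.850 × (69.2 − 51.8)] = 30102 kg/min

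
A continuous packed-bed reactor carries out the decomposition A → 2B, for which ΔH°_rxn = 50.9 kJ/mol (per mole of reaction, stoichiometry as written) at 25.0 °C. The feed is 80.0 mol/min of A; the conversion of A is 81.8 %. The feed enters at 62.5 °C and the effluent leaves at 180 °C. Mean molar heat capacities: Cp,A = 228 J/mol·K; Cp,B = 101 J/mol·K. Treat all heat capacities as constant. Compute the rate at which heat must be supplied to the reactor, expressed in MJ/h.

Extent of reaction ξ = 0.818 × 80.0 = 65.44 mol/min
Reaction term: ξ·ΔH°_rxn = 65.44 × 50.9 = 3330.9 kJ/min
Sensible, feed 62.5→25 °C: -684 kJ/min
Outlet flows (mol/min): A 14.56, B 130.88
Sensible, products 25→180 °C: 2563.5 kJ/min
Q = ΔH = 5210.4 kJ/min = 86.84 kW
Heat supplied = 312.62 MJ/h

Q_in = 313 MJ/h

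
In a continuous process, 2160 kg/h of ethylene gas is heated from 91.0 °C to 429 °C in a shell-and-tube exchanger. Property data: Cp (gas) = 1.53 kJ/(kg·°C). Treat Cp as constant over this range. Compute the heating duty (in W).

Q = 310000 W

Q = ṁ·Cp·ΔT = 2160 × 1.53 × (429 − 91.0) = 1.117e+06 kJ/h
Converting: 1.117e+06 / 3600 s = 310.28 kW
Heating duty = 310280 W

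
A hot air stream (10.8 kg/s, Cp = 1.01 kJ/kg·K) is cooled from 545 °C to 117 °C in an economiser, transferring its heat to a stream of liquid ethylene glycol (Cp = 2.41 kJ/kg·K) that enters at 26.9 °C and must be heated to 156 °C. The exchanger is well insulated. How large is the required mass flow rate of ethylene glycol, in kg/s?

Heat released by hot stream: Q = 10.8 × 1.01 × (545 − 117) = 4668.6 kJ/s
Energy balance on cold side (adiabatic exchanger): Q = ṁ_c·Cp_c·(T_c,out − T_c,in)
ṁ_c = 4668.6 / [2.41 × (156 − 26.9)] = 15.005 kg/s

ṁ_c = 15.0 kg/s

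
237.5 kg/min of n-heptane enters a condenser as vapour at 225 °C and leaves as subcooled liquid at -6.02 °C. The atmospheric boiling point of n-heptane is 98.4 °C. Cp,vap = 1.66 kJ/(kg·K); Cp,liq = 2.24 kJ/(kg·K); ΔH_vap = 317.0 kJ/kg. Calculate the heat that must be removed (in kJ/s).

vapour 225→98.4 °C: -210.16 kJ/kg
condensation at 98.4 °C: -317 kJ/kg
liquid 98.4→-6.02 °C: -233.9 kJ/kg
Δh = -210.16 + -317 + -233.9 = -761.06 kJ/kg
Q = ṁ·Δh = 237.5 kg/min × -761.06 kJ/kg = -180750 kJ/min
|Q| = 3012.5 kW

Q_c = 3010 kJ/s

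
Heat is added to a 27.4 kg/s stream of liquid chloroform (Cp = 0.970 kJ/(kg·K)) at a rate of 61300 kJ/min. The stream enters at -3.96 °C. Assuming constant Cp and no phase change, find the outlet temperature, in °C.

Q = 61300 kJ/min = 1021.7 kJ/s
ΔT = Q/(ṁ·Cp) = 1021.7/(27.4×0.970) = 38.44 K
T_out = -3.96 + 38.44 = 34.48 °C

T_out = 34.5 °C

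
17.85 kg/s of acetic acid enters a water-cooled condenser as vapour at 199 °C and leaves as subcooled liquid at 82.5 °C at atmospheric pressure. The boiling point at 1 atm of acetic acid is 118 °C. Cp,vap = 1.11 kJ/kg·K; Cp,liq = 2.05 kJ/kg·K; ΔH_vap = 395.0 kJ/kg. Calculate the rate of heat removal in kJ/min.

Q_c = 597000 kJ/min

vapour 199→118 °C: -89.91 kJ/kg
condensation at 118 °C: -395 kJ/kg
liquid 118→82.5 °C: -72.775 kJ/kg
Δh = -89.91 + -395 + -72.775 = -557.68 kJ/kg
Q = ṁ·Δh = 17.85 kg/s × -557.68 kJ/kg = -9954.7 kJ/s
|Q| = 9954.7 kW = 597280 kJ/min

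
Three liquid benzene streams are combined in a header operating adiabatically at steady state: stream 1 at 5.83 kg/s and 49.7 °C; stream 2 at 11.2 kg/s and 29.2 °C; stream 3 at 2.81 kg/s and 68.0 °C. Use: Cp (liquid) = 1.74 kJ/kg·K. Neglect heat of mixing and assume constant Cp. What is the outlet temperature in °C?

Adiabatic, steady state ⇒ Σ ṁᵢCp,ᵢ(T_out − Tᵢ) = 0
Σ ṁᵢCp,ᵢTᵢ = 5.83×1.74×49.7 + 11.2×1.74×29.2 + 2.81×1.74×68.0 = 1405.7
Σ ṁᵢCp,ᵢ = 5.83×1.74 + 11.2×1.74 + 2.81×1.74 = 34.522
T_out = 1405.7 / 34.522 = 40.719 °C

T_out = 40.7 °C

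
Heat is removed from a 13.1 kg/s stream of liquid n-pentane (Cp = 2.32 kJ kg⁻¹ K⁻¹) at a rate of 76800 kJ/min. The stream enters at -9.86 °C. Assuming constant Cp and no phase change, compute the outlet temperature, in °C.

T_out = -52.0 °C

Q = 76800 kJ/min = 1280 kJ/s
ΔT = Q/(ṁ·Cp) = 1280/(13.1×2.32) = 42.116 K
T_out = -9.86 − 42.116 = -51.976 °C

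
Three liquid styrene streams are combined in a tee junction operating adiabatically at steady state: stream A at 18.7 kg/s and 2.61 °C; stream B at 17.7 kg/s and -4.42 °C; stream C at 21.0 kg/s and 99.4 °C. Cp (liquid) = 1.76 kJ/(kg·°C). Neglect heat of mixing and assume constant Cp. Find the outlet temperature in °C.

Energy balance with Q = 0: Σ ṁᵢCp,ᵢ(T_out − Tᵢ) = 0
T_out = Σ ṁᵢCp,ᵢTᵢ / Σ ṁᵢCp,ᵢ
      = 3622 / 101.02 = 35.853 °C

T_out = 35.9 °C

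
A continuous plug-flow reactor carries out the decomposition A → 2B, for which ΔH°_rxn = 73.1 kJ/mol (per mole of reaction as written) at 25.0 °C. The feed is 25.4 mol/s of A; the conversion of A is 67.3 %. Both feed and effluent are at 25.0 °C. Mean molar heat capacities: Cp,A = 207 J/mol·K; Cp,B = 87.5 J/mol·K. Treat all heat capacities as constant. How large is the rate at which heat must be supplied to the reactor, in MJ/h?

Q_in = 4500 MJ/h

Extent of reaction ξ = 0.673 × 25.4 = 17.094 mol/s
Reaction term: ξ·ΔH°_rxn = 17.094 × 73.1 = 1249.6 kJ/s
Q = ΔH = 1249.6 kJ/s = 1249.6 kW
Heat supplied = 4498.5 MJ/h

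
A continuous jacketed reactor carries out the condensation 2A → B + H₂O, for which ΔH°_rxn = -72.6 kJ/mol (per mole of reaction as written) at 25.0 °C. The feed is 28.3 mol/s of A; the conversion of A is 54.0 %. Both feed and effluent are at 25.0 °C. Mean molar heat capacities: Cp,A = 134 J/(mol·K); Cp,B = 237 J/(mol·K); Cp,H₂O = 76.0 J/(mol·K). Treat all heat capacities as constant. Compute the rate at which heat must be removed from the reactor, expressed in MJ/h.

Extent of reaction ξ = 0.540 × 28.3 / 2 = 7.641 mol/s
Reaction term: ξ·ΔH°_rxn = 7.641 × -72.6 = -554.74 kJ/s
Q = ΔH = -554.74 kJ/s = -554.74 kW
Heat removed = 1997.1 MJ/h

Q_out = 2000 MJ/h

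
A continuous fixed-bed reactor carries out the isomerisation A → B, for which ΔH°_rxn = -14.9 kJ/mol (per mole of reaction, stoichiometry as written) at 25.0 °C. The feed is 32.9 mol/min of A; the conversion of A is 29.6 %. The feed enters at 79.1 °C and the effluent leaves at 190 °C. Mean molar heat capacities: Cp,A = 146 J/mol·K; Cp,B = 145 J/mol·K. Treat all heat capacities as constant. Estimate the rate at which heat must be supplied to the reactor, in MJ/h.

Extent of reaction ξ = 0.296 × 32.9 = 9.7384 mol/min
Reaction term: ξ·ΔH°_rxn = 9.7384 × -14.9 = -145.1 kJ/min
Sensible, feed 79.1→25 °C: -259.86 kJ/min
Outlet flows (mol/min): A 23.162, B 9.7384
Sensible, products 25→190 °C: 790.95 kJ/min
Q = ΔH = 385.99 kJ/min = 6.4331 kW
Heat supplied = 23.159 MJ/h

Q_in = 23.2 MJ/h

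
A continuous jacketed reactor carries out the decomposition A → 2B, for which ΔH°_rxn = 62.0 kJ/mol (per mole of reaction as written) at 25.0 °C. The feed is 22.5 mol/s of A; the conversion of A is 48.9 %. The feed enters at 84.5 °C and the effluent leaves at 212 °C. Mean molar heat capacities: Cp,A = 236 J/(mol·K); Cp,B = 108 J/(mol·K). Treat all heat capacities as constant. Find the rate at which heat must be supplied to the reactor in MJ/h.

Extent of reaction ξ = 0.489 × 22.5 = 11.002 mol/s
Reaction term: ξ·ΔH°_rxn = 11.002 × 62.0 = 682.15 kJ/s
Sensible, feed 84.5→25 °C: -315.94 kJ/s
Outlet flows (mol/s): A 11.498, B 22.005
Sensible, products 25→212 °C: 951.82 kJ/s
Q = ΔH = 1318 kJ/s = 1318 kW
Heat supplied = 4744.9 MJ/h

Q_in = 4740 MJ/h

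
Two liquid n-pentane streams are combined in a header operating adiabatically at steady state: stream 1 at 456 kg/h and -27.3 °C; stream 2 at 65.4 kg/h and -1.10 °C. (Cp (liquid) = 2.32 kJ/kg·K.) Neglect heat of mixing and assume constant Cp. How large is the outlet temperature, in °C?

T_out = -24.0 °C

Energy balance with Q = 0: Σ ṁᵢCp,ᵢ(T_out − Tᵢ) = 0
Σ ṁᵢCp,ᵢTᵢ = 456×2.32×-27.3 + 65.4×2.32×-1.10 = -29048
Σ ṁᵢCp,ᵢ = 456×2.32 + 65.4×2.32 = 1209.6
T_out = -29048 / 1209.6 = -24.014 °C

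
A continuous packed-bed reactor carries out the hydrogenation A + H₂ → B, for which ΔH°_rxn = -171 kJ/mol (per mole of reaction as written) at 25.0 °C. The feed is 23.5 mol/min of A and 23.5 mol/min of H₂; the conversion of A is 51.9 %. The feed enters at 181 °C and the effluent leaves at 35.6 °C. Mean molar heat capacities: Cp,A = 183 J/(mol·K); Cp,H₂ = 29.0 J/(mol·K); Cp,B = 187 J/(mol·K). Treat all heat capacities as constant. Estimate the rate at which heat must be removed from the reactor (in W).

Q_out = 46900 W

Extent of reaction ξ = 0.519 × 23.5 = 12.197 mol/min
Reaction term: ξ·ΔH°_rxn = 12.197 × -171 = -2085.6 kJ/min
Sensible, feed 181→25 °C: -777.19 kJ/min
Outlet flows (mol/min): A 11.303, H₂ 11.303, B 12.197
Sensible, products 25→35.6 °C: 49.577 kJ/min
Q = ΔH = -2813.2 kJ/min = -46.887 kW
Heat removed = 46887 W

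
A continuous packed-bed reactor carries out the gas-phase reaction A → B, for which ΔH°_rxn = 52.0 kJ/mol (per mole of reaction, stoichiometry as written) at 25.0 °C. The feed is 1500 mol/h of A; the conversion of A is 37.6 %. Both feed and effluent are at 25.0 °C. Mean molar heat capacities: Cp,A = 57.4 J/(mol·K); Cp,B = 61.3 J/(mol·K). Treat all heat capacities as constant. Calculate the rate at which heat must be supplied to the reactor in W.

Q_in = 8150 W

Extent of reaction ξ = 0.376 × 1500 = 564 mol/h
Reaction term: ξ·ΔH°_rxn = 564 × 52.0 = 29328 kJ/h
Q = ΔH = 29328 kJ/h = 8.1467 kW
Heat supplied = 8146.7 W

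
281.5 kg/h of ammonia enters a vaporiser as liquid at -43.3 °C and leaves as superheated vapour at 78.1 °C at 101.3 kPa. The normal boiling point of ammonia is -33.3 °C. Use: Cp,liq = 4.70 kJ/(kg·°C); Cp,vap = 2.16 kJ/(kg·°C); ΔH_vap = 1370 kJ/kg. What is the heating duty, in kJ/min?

liquid -43.3→-33.3 °C: 47 kJ/kg
vaporisation at -33.3 °C: 1370 kJ/kg
vapour -33.3→78.1 °C: 240.62 kJ/kg
Δh = 47 + 1370 + 240.62 = 1657.6 kJ/kg
Q = ṁ·Δh = 281.5 kg/h × 1657.6 kJ/kg = 466620 kJ/h
|Q| = 129.62 kW = 7777 kJ/min

Q = 7780 kJ/min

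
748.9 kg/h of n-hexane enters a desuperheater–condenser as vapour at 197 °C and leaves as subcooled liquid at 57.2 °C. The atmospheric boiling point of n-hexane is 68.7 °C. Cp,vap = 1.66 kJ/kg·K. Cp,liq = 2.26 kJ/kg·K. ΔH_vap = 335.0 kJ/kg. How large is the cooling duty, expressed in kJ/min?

vapour 197→68.7 °C: -212.98 kJ/kg
condensation at 68.7 °C: -335 kJ/kg
liquid 68.7→57.2 °C: -25.99 kJ/kg
Δh = -212.98 + -335 + -25.99 = -573.97 kJ/kg
Q = ṁ·Δh = 748.9 kg/h × -573.97 kJ/kg = -429840 kJ/h
|Q| = 119.4 kW = 7164.1 kJ/min

Q_c = 7160 kJ/min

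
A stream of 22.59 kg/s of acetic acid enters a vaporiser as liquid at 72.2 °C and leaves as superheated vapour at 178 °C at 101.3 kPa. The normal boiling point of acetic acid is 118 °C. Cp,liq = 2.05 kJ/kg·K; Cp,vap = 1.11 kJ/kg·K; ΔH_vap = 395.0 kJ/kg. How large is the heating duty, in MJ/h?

Q = 45200 MJ/h

liquid 72.2→118 °C: 93.89 kJ/kg
vaporisation at 118 °C: 395 kJ/kg
vapour 118→178 °C: 66.6 kJ/kg
Δh = 93.89 + 395 + 66.6 = 555.49 kJ/kg
Q = ṁ·Δh = 22.59 kg/s × 555.49 kJ/kg = 12549 kJ/s
|Q| = 12549 kW = 45175 MJ/h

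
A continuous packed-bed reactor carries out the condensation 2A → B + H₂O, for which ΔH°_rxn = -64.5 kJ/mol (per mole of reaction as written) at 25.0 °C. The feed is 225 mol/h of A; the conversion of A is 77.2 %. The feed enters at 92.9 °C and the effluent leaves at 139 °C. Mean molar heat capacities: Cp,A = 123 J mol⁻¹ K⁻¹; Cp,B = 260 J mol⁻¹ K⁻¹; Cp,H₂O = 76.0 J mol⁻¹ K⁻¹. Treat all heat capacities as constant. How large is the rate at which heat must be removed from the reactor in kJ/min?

Q_out = 57.2 kJ/min

Extent of reaction ξ = 0.772 × 225 / 2 = 86.85 mol/h
Reaction term: ξ·ΔH°_rxn = 86.85 × -64.5 = -5601.8 kJ/h
Sensible, feed 92.9→25 °C: -1879.1 kJ/h
Outlet flows (mol/h): A 51.3, B 86.85, H₂O 86.85
Sensible, products 25→139 °C: 4046 kJ/h
Q = ΔH = -3434.9 kJ/h = -0.95415 kW
Heat removed = 57.249 kJ/min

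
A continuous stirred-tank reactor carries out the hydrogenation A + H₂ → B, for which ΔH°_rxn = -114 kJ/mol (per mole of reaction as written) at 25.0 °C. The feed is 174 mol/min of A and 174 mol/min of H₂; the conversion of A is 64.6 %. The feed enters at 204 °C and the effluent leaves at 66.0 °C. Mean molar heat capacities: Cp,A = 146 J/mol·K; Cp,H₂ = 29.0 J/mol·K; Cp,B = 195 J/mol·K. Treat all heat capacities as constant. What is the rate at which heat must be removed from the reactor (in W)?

Q_out = 282000 W

Extent of reaction ξ = 0.646 × 174 = 112.4 mol/min
Reaction term: ξ·ΔH°_rxn = 112.4 × -114 = -12814 kJ/min
Sensible, feed 204→25 °C: -5450.6 kJ/min
Outlet flows (mol/min): A 61.596, H₂ 61.596, B 112.4
Sensible, products 25→66.0 °C: 1340.6 kJ/min
Q = ΔH = -16924 kJ/min = -282.07 kW
Heat removed = 282070 W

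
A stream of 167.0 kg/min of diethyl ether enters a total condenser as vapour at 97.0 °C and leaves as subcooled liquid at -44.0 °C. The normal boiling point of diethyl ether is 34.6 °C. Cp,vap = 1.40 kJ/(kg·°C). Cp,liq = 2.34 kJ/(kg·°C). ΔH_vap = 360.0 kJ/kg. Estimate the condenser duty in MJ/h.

vapour 97.0→34.6 °C: -87.36 kJ/kg
condensation at 34.6 °C: -360 kJ/kg
liquid 34.6→-44.0 °C: -183.92 kJ/kg
Δh = -87.36 + -360 + -183.92 = -631.28 kJ/kg
Q = ṁ·Δh = 167.0 kg/min × -631.28 kJ/kg = -105420 kJ/min
|Q| = 1757.1 kW = 6325.5 MJ/h

Q_c = 6330 MJ/h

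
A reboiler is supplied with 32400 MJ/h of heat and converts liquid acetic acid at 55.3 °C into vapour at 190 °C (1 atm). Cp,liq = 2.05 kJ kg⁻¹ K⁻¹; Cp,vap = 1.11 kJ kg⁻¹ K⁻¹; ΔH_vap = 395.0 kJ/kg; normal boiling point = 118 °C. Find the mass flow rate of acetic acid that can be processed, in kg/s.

ṁ = 14.9 kg/s

Δh = 2.05×(118−55.3) + 395.0 + 1.11×(190−118) = 603.45 kJ/kg
Q = 32400 MJ/h = 9000 kJ/s = 9000 kJ/s
ṁ = Q/Δh = 9000 / 603.45 = 14.914 kg/s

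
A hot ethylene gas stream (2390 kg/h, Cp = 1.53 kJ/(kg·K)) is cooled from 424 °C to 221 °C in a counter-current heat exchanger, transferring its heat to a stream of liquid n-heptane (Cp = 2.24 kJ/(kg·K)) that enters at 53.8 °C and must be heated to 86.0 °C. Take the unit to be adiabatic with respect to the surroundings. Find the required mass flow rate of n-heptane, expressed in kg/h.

Heat released by hot stream: Q = 2390 × 1.53 × (424 − 221) = 742310 kJ/h
Energy balance on cold side (adiabatic exchanger): Q = ṁ_c·Cp_c·(T_c,out − T_c,in)
ṁ_c = 742310 / [2.24 × (86.0 − 53.8)] = 10292 kg/h

ṁ_c = 10300 kg/h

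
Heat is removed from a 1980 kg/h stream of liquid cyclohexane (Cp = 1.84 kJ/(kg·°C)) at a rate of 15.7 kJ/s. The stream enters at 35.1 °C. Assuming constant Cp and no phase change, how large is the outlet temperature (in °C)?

T_out = 19.6 °C

Q = 15.7 kJ/s = 56520 kJ/h
ΔT = Q/(ṁ·Cp) = 56520/(1980×1.84) = 15.514 K
T_out = 35.1 − 15.514 = 19.586 °C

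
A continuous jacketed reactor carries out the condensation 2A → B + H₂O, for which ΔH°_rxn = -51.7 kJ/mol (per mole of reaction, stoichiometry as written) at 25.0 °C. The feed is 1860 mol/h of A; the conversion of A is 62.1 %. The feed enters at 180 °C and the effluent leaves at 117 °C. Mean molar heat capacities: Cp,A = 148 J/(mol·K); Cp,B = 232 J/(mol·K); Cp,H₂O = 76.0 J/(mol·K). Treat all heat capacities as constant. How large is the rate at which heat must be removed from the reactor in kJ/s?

Extent of reaction ξ = 0.621 × 1860 / 2 = 577.53 mol/h
Reaction term: ξ·ΔH°_rxn = 577.53 × -51.7 = -29858 kJ/h
Sensible, feed 180→25 °C: -42668 kJ/h
Outlet flows (mol/h): A 704.94, B 577.53, H₂O 577.53
Sensible, products 25→117 °C: 25963 kJ/h
Q = ΔH = -46563 kJ/h = -12.934 kW
Heat removed = 12.934 kJ/s

Q_out = 12.9 kJ/s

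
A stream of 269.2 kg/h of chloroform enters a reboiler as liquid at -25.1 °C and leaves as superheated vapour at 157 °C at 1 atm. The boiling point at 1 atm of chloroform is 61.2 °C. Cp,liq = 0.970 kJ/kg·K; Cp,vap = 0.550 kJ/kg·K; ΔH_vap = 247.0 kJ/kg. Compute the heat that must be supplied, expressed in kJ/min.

Q = 1720 kJ/min

liquid -25.1→61.2 °C: 83.711 kJ/kg
vaporisation at 61.2 °C: 247 kJ/kg
vapour 61.2→157 °C: 52.69 kJ/kg
Δh = 83.711 + 247 + 52.69 = 383.4 kJ/kg
Q = ṁ·Δh = 269.2 kg/h × 383.4 kJ/kg = 103210 kJ/h
|Q| = 28.67 kW = 1720.2 kJ/min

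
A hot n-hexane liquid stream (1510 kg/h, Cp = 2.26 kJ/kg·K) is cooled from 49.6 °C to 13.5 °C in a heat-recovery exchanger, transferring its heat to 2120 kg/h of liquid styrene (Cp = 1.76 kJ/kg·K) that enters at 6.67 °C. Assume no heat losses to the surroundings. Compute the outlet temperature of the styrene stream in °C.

Heat released by hot stream: Q = 1510 × 2.26 × (49.6 − 13.5) = 123190 kJ/h
Energy balance on cold side (adiabatic exchanger): Q = ṁ_c·Cp_c·(T_c,out − T_c,in)
T_c,out = 6.67 + 123190/(2120 × 1.76) = 39.687 °C

T_c,out = 39.7 °C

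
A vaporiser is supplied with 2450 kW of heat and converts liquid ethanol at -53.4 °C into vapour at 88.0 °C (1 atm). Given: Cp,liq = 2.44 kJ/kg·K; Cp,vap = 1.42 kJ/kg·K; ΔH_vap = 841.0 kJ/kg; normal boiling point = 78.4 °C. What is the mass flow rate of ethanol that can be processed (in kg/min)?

Δh = 2.44×(78.4−-53.4) + 841.0 + 1.42×(88.0−78.4) = 1176.2 kJ/kg
Q = 2450 kW = 2450 kJ/s = 147000 kJ/min
ṁ = Q/Δh = 147000 / 1176.2 = 124.98 kg/min

ṁ = 125 kg/min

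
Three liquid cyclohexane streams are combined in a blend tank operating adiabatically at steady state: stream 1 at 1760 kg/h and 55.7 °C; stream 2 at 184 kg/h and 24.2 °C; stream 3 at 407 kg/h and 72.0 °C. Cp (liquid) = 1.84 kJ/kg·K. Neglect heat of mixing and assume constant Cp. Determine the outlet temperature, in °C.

T_out = 56.1 °C

Energy balance with Q = 0: Σ ṁᵢCp,ᵢ(T_out − Tᵢ) = 0
T_out = Σ ṁᵢCp,ᵢTᵢ / Σ ṁᵢCp,ᵢ
      = 242490 / 4325.8 = 56.056 °C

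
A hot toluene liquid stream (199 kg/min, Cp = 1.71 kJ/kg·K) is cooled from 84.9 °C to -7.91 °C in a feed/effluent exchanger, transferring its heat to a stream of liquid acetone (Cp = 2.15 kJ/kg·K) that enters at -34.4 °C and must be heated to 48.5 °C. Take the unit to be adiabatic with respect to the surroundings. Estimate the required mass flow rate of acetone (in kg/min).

ṁ_c = 177 kg/min

Heat released by hot stream: Q = 199 × 1.71 × (84.9 − -7.91) = 31582 kJ/min
Energy balance on cold side (adiabatic exchanger): Q = ṁ_c·Cp_c·(T_c,out − T_c,in)
ṁ_c = 31582 / [2.15 × (48.5 − -34.4)] = 177.19 kg/min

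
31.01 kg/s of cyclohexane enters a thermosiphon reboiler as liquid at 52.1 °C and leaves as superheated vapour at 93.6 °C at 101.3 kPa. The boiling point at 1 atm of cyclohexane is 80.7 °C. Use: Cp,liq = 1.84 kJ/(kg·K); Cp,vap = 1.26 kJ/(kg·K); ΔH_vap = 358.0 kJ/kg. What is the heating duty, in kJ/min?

Q = 794000 kJ/min

liquid 52.1→80.7 °C: 52.624 kJ/kg
vaporisation at 80.7 °C: 358 kJ/kg
vapour 80.7→93.6 °C: 16.254 kJ/kg
Δh = 52.624 + 358 + 16.254 = 426.88 kJ/kg
Q = ṁ·Δh = 31.01 kg/s × 426.88 kJ/kg = 13237 kJ/s
|Q| = 13237 kW = 794250 kJ/min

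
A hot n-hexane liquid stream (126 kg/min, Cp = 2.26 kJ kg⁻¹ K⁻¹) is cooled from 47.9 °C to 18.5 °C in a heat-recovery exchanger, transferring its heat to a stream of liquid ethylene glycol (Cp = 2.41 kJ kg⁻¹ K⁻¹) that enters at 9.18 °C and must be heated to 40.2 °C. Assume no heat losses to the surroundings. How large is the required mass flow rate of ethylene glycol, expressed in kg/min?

ṁ_c = 112 kg/min

Heat released by hot stream: Q = 126 × 2.26 × (47.9 − 18.5) = 8371.9 kJ/min
Energy balance on cold side (adiabatic exchanger): Q = ṁ_c·Cp_c·(T_c,out − T_c,in)
ṁ_c = 8371.9 / [2.41 × (40.2 − 9.18)] = 111.99 kg/min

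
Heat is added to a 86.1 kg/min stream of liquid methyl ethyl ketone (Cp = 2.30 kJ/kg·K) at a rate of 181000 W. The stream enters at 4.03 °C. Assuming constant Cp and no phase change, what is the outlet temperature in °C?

T_out = 58.9 °C

Q = 181000 W = 10860 kJ/min
ΔT = Q/(ṁ·Cp) = 10860/(86.1×2.30) = 54.84 K
T_out = 4.03 + 54.84 = 58.87 °C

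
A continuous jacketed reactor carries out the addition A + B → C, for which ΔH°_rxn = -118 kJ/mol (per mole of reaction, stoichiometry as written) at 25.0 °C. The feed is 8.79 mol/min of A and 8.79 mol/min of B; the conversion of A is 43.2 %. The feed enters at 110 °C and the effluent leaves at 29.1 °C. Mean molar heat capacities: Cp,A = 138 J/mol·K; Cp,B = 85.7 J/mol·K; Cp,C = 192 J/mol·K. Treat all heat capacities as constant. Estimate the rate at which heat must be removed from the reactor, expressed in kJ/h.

Q_out = 36500 kJ/h

Extent of reaction ξ = 0.432 × 8.79 = 3.7973 mol/min
Reaction term: ξ·ΔH°_rxn = 3.7973 × -118 = -448.08 kJ/min
Sensible, feed 110→25 °C: -167.14 kJ/min
Outlet flows (mol/min): A 4.9927, B 4.9927, C 3.7973
Sensible, products 25→29.1 °C: 7.5684 kJ/min
Q = ΔH = -607.65 kJ/min = -10.127 kW
Heat removed = 36459 kJ/h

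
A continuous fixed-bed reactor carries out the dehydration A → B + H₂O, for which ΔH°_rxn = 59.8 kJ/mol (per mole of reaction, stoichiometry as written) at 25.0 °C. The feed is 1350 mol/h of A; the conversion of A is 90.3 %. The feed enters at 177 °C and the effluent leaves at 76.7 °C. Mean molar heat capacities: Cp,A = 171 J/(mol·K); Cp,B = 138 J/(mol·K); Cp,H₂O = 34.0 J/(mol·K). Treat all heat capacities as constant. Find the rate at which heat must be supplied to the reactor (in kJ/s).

Q_in = 13.8 kJ/s

Extent of reaction ξ = 0.903 × 1350 = 1219 mol/h
Reaction term: ξ·ΔH°_rxn = 1219 × 59.8 = 72899 kJ/h
Sensible, feed 177→25 °C: -35089 kJ/h
Outlet flows (mol/h): A 130.95, B 1219, H₂O 1219
Sensible, products 25→76.7 °C: 11998 kJ/h
Q = ΔH = 49808 kJ/h = 13.836 kW
Heat supplied = 13.836 kJ/s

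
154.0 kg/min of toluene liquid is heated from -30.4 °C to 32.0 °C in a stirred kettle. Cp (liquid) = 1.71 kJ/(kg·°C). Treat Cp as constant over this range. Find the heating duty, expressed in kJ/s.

Q = 274 kJ/s

Q = ṁ·Cp·ΔT = 154.0 × 1.71 × (32.0 − -30.4) = 16432 kJ/min
Converting: 16432 / 60 s = 273.87 kW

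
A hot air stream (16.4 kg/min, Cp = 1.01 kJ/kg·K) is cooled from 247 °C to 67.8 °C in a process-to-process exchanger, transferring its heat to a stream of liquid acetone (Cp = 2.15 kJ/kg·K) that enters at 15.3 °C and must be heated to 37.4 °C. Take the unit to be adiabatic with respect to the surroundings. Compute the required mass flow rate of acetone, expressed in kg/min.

ṁ_c = 62.5 kg/min

Heat released by hot stream: Q = 16.4 × 1.01 × (247 − 67.8) = 2968.3 kJ/min
Energy balance on cold side (adiabatic exchanger): Q = ṁ_c·Cp_c·(T_c,out − T_c,in)
ṁ_c = 2968.3 / [2.15 × (37.4 − 15.3)] = 62.47 kg/min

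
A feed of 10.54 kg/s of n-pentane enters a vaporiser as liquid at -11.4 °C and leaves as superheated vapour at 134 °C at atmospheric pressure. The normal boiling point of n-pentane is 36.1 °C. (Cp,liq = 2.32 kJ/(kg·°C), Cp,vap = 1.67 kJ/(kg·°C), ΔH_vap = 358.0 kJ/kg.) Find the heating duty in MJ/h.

liquid -11.4→36.1 °C: 110.2 kJ/kg
vaporisation at 36.1 °C: 358 kJ/kg
vapour 36.1→134 °C: 163.49 kJ/kg
Δh = 110.2 + 358 + 163.49 = 631.69 kJ/kg
Q = ṁ·Δh = 10.54 kg/s × 631.69 kJ/kg = 6658 kJ/s
|Q| = 6658 kW = 23969 MJ/h

Q = 24000 MJ/h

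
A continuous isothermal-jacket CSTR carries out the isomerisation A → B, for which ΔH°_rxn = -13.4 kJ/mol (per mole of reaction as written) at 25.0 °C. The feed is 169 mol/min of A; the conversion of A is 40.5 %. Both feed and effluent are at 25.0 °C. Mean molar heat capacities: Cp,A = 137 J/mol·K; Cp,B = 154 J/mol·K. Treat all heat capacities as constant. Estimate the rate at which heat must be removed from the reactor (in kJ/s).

Extent of reaction ξ = 0.405 × 169 = 68.445 mol/min
Reaction term: ξ·ΔH°_rxn = 68.445 × -13.4 = -917.16 kJ/min
Q = ΔH = -917.16 kJ/min = -15.286 kW
Heat removed = 15.286 kJ/s

Q_out = 15.3 kJ/s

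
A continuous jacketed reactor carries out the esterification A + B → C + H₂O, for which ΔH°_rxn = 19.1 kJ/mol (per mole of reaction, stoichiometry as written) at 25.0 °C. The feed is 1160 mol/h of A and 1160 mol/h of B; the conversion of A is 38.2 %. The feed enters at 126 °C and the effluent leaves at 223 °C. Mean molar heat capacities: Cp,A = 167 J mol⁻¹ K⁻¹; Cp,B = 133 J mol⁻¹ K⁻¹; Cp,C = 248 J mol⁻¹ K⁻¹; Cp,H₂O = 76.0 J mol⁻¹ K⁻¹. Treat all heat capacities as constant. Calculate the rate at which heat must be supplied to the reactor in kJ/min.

Extent of reaction ξ = 0.382 × 1160 = 443.12 mol/h
Reaction term: ξ·ΔH°_rxn = 443.12 × 19.1 = 8463.6 kJ/h
Sensible, feed 126→25 °C: -35148 kJ/h
Outlet flows (mol/h): A 716.88, B 716.88, C 443.12, H₂O 443.12
Sensible, products 25→223 °C: 71010 kJ/h
Q = ΔH = 44325 kJ/h = 12.313 kW
Heat supplied = 738.75 kJ/min

Q_in = 739 kJ/min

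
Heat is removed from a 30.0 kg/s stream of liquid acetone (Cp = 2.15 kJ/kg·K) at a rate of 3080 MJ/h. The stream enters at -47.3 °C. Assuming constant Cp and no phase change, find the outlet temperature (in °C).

T_out = -60.6 °C

Q = 3080 MJ/h = 855.56 kJ/s
ΔT = Q/(ṁ·Cp) = 855.56/(30.0×2.15) = 13.264 K
T_out = -47.3 − 13.264 = -60.564 °C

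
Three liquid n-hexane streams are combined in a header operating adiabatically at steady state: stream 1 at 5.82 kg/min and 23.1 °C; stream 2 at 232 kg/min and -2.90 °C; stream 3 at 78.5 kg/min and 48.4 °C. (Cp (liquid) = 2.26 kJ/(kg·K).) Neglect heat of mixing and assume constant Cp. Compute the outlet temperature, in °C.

T_out = 10.3 °C

Adiabatic, steady state ⇒ Σ ṁᵢCp,ᵢ(T_out − Tᵢ) = 0
T_out = Σ ṁᵢCp,ᵢTᵢ / Σ ṁᵢCp,ᵢ
      = 7370 / 714.88 = 10.309 °C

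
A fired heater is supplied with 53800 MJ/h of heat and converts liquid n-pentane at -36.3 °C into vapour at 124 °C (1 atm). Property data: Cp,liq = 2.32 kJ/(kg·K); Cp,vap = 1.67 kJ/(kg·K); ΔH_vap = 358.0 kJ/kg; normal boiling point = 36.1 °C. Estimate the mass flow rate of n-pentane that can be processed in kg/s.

ṁ = 22.2 kg/s

Δh = 2.32×(36.1−-36.3) + 358.0 + 1.67×(124−36.1) = 672.76 kJ/kg
Q = 53800 MJ/h = 14944 kJ/s = 14944 kJ/s
ṁ = Q/Δh = 14944 / 672.76 = 22.214 kg/s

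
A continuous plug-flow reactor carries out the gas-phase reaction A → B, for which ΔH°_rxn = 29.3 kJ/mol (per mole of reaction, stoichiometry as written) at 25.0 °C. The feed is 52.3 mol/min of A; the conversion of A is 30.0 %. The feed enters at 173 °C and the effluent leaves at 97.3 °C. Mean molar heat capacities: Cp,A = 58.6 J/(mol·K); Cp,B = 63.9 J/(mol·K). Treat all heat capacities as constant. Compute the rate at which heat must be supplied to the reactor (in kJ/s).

Extent of reaction ξ = 0.300 × 52.3 = 15.69 mol/min
Reaction term: ξ·ΔH°_rxn = 15.69 × 29.3 = 459.72 kJ/min
Sensible, feed 173→25 °C: -453.59 kJ/min
Outlet flows (mol/min): A 36.61, B 15.69
Sensible, products 25→97.3 °C: 227.6 kJ/min
Q = ΔH = 233.73 kJ/min = 3.8954 kW
Heat supplied = 3.8954 kJ/s

Q_in = 3.90 kJ/s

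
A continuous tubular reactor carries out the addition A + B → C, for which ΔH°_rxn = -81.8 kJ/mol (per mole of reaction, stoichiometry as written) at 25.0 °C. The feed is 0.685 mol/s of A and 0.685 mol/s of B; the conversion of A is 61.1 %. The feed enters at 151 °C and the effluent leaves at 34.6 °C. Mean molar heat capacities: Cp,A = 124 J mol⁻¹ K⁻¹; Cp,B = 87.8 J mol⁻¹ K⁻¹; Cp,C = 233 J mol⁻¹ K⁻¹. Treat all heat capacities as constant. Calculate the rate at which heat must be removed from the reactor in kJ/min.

Extent of reaction ξ = 0.611 × 0.685 = 0.41854 mol/s
Reaction term: ξ·ΔH°_rxn = 0.41854 × -81.8 = -34.236 kJ/s
Sensible, feed 151→25 °C: -18.28 kJ/s
Outlet flows (mol/s): A 0.26647, B 0.26647, C 0.41854
Sensible, products 25→34.6 °C: 1.478 kJ/s
Q = ΔH = -51.039 kJ/s = -51.039 kW
Heat removed = 3062.3 kJ/min

Q_out = 3060 kJ/min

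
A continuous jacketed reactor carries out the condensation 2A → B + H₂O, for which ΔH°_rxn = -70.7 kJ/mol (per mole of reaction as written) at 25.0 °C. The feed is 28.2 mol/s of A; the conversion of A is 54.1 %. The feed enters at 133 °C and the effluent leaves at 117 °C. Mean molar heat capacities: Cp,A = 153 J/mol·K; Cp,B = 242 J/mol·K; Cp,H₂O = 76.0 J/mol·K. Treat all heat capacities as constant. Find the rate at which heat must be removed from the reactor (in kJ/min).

Extent of reaction ξ = 0.541 × 28.2 / 2 = 7.6281 mol/s
Reaction term: ξ·ΔH°_rxn = 7.6281 × -70.7 = -539.31 kJ/s
Sensible, feed 133→25 °C: -465.98 kJ/s
Outlet flows (mol/s): A 12.944, B 7.6281, H₂O 7.6281
Sensible, products 25→117 °C: 405.36 kJ/s
Q = ΔH = -599.92 kJ/s = -599.92 kW
Heat removed = 35995 kJ/min

Q_out = 36000 kJ/min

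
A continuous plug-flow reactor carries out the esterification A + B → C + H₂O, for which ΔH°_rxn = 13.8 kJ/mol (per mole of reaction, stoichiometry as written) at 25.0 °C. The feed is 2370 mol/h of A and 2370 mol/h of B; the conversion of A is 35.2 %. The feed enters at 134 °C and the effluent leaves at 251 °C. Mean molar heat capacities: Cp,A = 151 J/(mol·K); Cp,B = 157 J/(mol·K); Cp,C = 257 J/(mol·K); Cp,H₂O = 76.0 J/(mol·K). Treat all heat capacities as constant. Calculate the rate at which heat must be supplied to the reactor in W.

Extent of reaction ξ = 0.352 × 2370 = 834.24 mol/h
Reaction term: ξ·ΔH°_rxn = 834.24 × 13.8 = 11513 kJ/h
Sensible, feed 134→25 °C: -79566 kJ/h
Outlet flows (mol/h): A 1535.8, B 1535.8, C 834.24, H₂O 834.24
Sensible, products 25→251 °C: 169680 kJ/h
Q = ΔH = 101630 kJ/h = 28.231 kW
Heat supplied = 28231 W

Q_in = 28200 W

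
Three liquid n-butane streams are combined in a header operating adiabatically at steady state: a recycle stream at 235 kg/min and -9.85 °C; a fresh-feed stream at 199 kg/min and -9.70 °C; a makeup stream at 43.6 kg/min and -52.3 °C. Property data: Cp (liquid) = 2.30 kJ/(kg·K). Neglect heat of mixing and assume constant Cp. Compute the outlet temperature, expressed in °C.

No heat crosses the boundary, so H_out = H_in.
T_out = Σ ṁᵢCp,ᵢTᵢ / Σ ṁᵢCp,ᵢ
      = -15008 / 1098.5 = -13.663 °C

T_out = -13.7 °C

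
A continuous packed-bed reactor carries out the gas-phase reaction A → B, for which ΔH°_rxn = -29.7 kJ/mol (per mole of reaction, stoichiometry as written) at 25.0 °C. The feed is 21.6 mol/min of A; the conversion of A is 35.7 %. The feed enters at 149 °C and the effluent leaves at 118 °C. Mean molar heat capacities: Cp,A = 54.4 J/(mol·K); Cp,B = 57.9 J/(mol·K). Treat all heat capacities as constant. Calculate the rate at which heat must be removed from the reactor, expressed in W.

Extent of reaction ξ = 0.357 × 21.6 = 7.7112 mol/min
Reaction term: ξ·ΔH°_rxn = 7.7112 × -29.7 = -229.02 kJ/min
Sensible, feed 149→25 °C: -145.7 kJ/min
Outlet flows (mol/min): A 13.889, B 7.7112
Sensible, products 25→118 °C: 111.79 kJ/min
Q = ΔH = -262.94 kJ/min = -4.3823 kW
Heat removed = 4382.3 W

Q_out = 4380 W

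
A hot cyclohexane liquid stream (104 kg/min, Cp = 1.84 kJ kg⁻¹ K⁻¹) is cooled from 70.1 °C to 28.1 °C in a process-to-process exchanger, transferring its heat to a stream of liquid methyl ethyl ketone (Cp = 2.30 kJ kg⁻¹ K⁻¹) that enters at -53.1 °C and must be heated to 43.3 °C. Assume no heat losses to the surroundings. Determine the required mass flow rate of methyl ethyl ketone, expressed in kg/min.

Heat released by hot stream: Q = 104 × 1.84 × (70.1 − 28.1) = 8037.1 kJ/min
Energy balance on cold side (adiabatic exchanger): Q = ṁ_c·Cp_c·(T_c,out − T_c,in)
ṁ_c = 8037.1 / [2.30 × (43.3 − -53.1)] = 36.249 kg/min

ṁ_c = 36.2 kg/min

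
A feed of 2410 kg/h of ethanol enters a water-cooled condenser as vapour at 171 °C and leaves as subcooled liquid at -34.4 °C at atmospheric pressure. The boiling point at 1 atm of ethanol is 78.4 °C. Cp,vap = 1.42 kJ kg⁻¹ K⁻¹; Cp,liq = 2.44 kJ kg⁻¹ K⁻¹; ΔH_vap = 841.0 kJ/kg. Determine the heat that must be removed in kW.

vapour 171→78.4 °C: -131.49 kJ/kg
condensation at 78.4 °C: -841 kJ/kg
liquid 78.4→-34.4 °C: -275.23 kJ/kg
Δh = -131.49 + -841 + -275.23 = -1247.7 kJ/kg
Q = ṁ·Δh = 2410 kg/h × -1247.7 kJ/kg = -3.007e+06 kJ/h
|Q| = 835.28 kW

Q_c = 835 kW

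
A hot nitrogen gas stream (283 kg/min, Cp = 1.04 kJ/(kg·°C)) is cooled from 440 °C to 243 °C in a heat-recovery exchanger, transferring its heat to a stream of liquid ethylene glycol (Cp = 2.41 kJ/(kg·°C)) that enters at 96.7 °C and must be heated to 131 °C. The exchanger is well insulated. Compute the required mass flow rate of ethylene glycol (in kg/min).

Heat released by hot stream: Q = 283 × 1.04 × (440 − 243) = 57981 kJ/min
Energy balance on cold side (adiabatic exchanger): Q = ṁ_c·Cp_c·(T_c,out − T_c,in)
ṁ_c = 57981 / [2.41 × (131 − 96.7)] = 701.41 kg/min

ṁ_c = 701 kg/min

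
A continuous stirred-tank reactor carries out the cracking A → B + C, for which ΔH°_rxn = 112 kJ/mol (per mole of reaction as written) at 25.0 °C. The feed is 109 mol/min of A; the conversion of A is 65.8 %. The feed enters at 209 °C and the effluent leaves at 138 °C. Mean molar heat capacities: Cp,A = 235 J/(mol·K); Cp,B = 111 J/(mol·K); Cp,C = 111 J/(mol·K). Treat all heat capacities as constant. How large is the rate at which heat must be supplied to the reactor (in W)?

Extent of reaction ξ = 0.658 × 109 = 71.722 mol/min
Reaction term: ξ·ΔH°_rxn = 71.722 × 112 = 8032.9 kJ/min
Sensible, feed 209→25 °C: -4713.2 kJ/min
Outlet flows (mol/min): A 37.278, B 71.722, C 71.722
Sensible, products 25→138 °C: 2789.1 kJ/min
Q = ΔH = 6108.8 kJ/min = 101.81 kW
Heat supplied = 101810 W

Q_in = 102000 W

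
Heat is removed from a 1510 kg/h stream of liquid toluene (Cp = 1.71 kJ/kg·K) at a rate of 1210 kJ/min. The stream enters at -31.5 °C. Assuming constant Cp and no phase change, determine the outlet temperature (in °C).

Q = 1210 kJ/min = 72600 kJ/h
ΔT = Q/(ṁ·Cp) = 72600/(1510×1.71) = 28.117 K
T_out = -31.5 − 28.117 = -59.617 °C

T_out = -59.6 °C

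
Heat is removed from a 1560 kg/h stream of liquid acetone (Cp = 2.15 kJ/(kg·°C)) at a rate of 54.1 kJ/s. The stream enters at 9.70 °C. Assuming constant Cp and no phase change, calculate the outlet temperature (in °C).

Q = 54.1 kJ/s = 194760 kJ/h
ΔT = Q/(ṁ·Cp) = 194760/(1560×2.15) = 58.068 K
T_out = 9.70 − 58.068 = -48.368 °C

T_out = -48.4 °C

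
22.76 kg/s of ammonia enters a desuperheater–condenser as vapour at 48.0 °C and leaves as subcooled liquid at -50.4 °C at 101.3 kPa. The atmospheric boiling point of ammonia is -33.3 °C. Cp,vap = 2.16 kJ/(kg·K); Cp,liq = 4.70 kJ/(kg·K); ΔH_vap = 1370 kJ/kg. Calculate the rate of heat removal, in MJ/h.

Q_c = 133000 MJ/h

vapour 48.0→-33.3 °C: -175.61 kJ/kg
condensation at -33.3 °C: -1370 kJ/kg
liquid -33.3→-50.4 °C: -80.37 kJ/kg
Δh = -175.61 + -1370 + -80.37 = -1626 kJ/kg
Q = ṁ·Δh = 22.76 kg/s × -1626 kJ/kg = -37007 kJ/s
|Q| = 37007 kW = 133230 MJ/h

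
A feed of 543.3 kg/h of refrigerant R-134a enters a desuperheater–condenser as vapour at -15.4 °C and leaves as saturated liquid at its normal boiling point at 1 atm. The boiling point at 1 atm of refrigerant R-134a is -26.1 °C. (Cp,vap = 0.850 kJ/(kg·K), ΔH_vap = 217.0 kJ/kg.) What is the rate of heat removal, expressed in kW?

vapour -15.4→-26.1 °C: -9.095 kJ/kg
condensation at -26.1 °C: -217 kJ/kg
Δh = -9.095 + -217 = -226.09 kJ/kg
Q = ṁ·Δh = 543.3 kg/h × -226.09 kJ/kg = -122840 kJ/h
|Q| = 34.122 kW

Q_c = 34.1 kW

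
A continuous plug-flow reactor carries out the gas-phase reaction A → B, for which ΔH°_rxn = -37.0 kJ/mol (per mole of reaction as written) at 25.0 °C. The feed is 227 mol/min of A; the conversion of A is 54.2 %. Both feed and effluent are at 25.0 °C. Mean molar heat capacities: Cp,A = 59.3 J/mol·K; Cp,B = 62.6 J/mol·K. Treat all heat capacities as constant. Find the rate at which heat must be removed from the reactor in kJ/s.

Extent of reaction ξ = 0.542 × 227 = 123.03 mol/min
Reaction term: ξ·ΔH°_rxn = 123.03 × -37.0 = -4552.3 kJ/min
Q = ΔH = -4552.3 kJ/min = -75.871 kW
Heat removed = 75.871 kJ/s

Q_out = 75.9 kJ/s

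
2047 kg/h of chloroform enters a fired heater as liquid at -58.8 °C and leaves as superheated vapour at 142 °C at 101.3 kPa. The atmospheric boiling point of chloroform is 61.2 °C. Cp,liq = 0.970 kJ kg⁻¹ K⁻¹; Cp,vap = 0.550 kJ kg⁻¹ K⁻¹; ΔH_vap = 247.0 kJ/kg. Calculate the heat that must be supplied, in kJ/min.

Q = 13900 kJ/min

liquid -58.8→61.2 °C: 116.4 kJ/kg
vaporisation at 61.2 °C: 247 kJ/kg
vapour 61.2→142 °C: 44.44 kJ/kg
Δh = 116.4 + 247 + 44.44 = 407.84 kJ/kg
Q = ṁ·Δh = 2047 kg/h × 407.84 kJ/kg = 834850 kJ/h
|Q| = 231.9 kW = 13914 kJ/min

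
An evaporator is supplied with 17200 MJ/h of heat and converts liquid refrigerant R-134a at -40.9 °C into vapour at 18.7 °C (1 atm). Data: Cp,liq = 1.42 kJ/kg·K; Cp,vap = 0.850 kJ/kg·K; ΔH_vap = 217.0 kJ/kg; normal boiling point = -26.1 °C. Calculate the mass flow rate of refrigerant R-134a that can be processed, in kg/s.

Δh = 1.42×(-26.1−-40.9) + 217.0 + 0.850×(18.7−-26.1) = 276.1 kJ/kg
Q = 17200 MJ/h = 4777.8 kJ/s = 4777.8 kJ/s
ṁ = Q/Δh = 4777.8 / 276.1 = 17.305 kg/s

ṁ = 17.3 kg/s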